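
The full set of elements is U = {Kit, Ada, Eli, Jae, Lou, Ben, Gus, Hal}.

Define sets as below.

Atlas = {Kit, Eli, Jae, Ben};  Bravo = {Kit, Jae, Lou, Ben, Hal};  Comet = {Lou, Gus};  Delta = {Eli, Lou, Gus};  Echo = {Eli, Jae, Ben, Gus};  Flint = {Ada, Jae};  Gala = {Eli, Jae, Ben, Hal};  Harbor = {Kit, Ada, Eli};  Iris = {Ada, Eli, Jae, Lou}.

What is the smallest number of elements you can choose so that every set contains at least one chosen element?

The 3 elements {Ada, Lou, Ben} hit every set.
No choice of 2 elements meets every set, so 3 is the minimum.

3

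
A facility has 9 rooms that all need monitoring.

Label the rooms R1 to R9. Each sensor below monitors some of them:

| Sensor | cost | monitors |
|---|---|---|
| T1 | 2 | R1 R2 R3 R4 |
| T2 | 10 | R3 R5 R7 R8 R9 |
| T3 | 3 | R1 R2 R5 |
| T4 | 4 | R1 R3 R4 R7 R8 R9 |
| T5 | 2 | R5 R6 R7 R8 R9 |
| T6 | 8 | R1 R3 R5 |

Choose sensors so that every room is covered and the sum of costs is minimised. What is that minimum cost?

T1, T5 together cover every room (T1 ∪ T5 = {R1, R2, R3, R4, R5, R6, R7, R8, R9}); total cost 2 + 2 = 4.
No covering selection has total cost below 4.

4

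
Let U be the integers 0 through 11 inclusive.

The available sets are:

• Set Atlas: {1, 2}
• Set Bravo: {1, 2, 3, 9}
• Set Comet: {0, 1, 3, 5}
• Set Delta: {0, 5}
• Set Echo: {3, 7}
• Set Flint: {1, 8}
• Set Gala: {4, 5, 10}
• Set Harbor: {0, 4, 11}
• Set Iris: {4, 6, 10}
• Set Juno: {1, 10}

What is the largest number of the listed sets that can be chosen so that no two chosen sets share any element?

Delta, Echo, Flint, Iris are pairwise disjoint (Delta={0,5}; Echo={3,7}; Flint={1,8}; Iris={4,6,10}).
Every remaining set overlaps one of these, and no 5 of the listed sets are pairwise disjoint, so 4 is the maximum.

4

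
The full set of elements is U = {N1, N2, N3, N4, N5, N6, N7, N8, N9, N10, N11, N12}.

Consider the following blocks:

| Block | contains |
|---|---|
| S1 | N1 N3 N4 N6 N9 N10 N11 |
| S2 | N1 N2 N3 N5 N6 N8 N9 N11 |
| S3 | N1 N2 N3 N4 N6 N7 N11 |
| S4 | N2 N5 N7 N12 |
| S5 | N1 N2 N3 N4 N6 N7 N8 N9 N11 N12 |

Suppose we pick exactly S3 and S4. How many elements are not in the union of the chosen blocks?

3

Union of S3, S4 = {N1, N2, N3, N4, N5, N6, N7, N11, N12}.
Not covered: N8, N9, N10 — 3 elements.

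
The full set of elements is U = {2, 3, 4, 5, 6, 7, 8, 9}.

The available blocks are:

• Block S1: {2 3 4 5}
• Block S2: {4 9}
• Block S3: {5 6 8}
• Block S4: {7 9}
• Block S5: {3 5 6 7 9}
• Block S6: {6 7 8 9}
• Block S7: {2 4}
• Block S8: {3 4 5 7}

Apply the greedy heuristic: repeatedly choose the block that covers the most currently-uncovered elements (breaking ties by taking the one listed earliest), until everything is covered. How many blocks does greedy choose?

3

Greedy: pick S5 (covers 5 new) → pick S1 (covers 2 new) → pick S3 (covers 1 new). Total picks: 3.
(The true minimum cover uses only 2 blocks, so greedy is not optimal here.)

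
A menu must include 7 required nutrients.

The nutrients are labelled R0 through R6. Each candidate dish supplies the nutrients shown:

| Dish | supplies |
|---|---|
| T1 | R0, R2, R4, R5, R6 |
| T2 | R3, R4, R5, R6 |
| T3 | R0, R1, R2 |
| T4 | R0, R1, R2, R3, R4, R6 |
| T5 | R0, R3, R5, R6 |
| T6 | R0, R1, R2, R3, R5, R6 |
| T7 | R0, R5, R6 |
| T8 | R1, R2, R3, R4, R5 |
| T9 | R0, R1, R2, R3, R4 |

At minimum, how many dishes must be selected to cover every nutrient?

Take {T4, T8}. Their union is {R0, R1, R2, R3, R4, R5, R6}, which is all 7 nutrients.
No single dish has all 7 nutrients (the largest, T4, has 6), so 2 is optimal.

2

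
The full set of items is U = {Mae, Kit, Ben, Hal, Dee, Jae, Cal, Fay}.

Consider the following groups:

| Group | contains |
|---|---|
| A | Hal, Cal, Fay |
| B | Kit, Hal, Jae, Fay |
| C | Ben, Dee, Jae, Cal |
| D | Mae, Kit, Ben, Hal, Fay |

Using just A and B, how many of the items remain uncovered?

3

Union of A, B = {Kit, Hal, Jae, Cal, Fay}.
Not covered: Mae, Ben, Dee — 3 items.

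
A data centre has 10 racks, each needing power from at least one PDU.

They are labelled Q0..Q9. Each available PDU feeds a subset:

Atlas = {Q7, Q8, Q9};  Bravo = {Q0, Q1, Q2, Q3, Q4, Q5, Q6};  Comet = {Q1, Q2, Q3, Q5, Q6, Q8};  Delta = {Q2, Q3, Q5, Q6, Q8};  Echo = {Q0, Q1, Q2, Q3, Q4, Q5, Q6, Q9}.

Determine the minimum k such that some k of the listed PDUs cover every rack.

Take {Atlas, Bravo}. Their union is {Q0, Q1, Q2, Q3, Q4, Q5, Q6, Q7, Q8, Q9}, which is all 10 racks.
No single PDU has all 10 racks (the largest, Echo, has 8), so 2 is optimal.

2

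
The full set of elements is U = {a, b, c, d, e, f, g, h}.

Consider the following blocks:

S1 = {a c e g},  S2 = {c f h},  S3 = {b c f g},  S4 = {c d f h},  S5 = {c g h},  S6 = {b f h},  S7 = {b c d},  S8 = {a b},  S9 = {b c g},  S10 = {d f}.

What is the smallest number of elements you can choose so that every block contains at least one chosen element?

3

T = {b, c, f} meets every block (each contains at least one member of T), and |T| = 3.
The blocks S5, S8, S10 are pairwise disjoint, so any hitting set needs a separate element for each — at least 3. Hence 3 is optimal.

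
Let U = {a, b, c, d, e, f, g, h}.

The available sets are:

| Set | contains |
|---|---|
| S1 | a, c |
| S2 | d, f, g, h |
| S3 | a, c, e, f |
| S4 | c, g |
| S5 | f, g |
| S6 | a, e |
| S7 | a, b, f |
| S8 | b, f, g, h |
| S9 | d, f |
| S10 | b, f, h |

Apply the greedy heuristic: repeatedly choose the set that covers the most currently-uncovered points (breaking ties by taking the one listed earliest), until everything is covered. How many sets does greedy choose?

3

Greedy: pick S2 (covers 4 new) → pick S3 (covers 3 new) → pick S7 (covers 1 new). Total picks: 3.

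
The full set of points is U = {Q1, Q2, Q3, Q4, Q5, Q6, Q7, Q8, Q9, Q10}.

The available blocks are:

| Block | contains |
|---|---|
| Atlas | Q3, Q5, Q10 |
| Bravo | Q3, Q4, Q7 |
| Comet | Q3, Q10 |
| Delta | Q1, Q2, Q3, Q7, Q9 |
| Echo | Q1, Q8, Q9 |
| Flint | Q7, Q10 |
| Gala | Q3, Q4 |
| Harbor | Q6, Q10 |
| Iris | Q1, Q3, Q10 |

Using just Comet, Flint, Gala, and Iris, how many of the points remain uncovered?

5

Union of Comet, Flint, Gala, Iris = {Q1, Q3, Q4, Q7, Q10}.
Not covered: Q2, Q5, Q6, Q8, Q9 — 5 points.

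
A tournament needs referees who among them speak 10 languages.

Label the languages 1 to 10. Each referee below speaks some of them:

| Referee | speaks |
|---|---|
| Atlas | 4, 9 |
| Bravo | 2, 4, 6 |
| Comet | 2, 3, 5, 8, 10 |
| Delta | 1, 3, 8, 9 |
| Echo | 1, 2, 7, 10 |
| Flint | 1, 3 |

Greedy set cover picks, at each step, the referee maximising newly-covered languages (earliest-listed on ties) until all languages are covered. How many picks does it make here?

Greedy: pick Comet (covers 5 new) → pick Atlas (covers 2 new) → pick Echo (covers 2 new) → pick Bravo (covers 1 new). Total picks: 4.

4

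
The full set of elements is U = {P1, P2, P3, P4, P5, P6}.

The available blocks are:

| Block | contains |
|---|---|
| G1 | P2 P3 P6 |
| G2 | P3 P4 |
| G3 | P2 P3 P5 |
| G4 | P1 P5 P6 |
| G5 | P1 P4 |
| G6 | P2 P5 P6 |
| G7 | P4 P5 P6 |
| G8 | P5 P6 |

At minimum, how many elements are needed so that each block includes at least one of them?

3

H = {P1, P3, P5} meets every block (each contains at least one member of H), and |H| = 3.
No choice of 2 elements meets every block, so 3 is the minimum.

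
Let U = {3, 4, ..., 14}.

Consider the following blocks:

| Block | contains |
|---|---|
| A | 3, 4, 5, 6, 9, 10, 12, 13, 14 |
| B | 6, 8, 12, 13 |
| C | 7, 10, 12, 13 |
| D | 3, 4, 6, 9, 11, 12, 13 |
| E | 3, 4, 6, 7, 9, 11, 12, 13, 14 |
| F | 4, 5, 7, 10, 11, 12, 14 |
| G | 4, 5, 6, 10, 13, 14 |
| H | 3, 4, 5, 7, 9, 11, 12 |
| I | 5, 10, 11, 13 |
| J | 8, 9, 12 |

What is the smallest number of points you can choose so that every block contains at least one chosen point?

The 2 points {5, 12} hit every block.
The blocks I, J are pairwise disjoint, so any hitting set needs a separate point for each — at least 2. Hence 2 is optimal.

2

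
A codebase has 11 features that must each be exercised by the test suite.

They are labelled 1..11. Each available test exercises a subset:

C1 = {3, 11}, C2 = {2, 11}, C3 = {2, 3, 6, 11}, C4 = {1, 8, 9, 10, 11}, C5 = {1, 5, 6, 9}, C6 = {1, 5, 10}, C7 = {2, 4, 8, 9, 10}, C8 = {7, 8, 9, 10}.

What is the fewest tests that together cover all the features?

4

Take {C3, C6, C7, C8}. Their union is {1, 2, 3, 4, 5, 6, 7, 8, 9, 10, 11}, which is all 11 features.
No 3 of the 8 tests cover everything (all 56 combinations miss at least one feature), so 4 is optimal.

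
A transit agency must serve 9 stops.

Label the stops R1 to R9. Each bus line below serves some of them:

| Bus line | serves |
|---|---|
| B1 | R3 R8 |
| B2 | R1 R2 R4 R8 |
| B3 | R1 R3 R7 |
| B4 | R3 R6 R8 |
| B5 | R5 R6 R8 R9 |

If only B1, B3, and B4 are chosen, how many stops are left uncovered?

4

Union of B1, B3, B4 = {R1, R3, R6, R7, R8}.
Not covered: R2, R4, R5, R9 — 4 stops.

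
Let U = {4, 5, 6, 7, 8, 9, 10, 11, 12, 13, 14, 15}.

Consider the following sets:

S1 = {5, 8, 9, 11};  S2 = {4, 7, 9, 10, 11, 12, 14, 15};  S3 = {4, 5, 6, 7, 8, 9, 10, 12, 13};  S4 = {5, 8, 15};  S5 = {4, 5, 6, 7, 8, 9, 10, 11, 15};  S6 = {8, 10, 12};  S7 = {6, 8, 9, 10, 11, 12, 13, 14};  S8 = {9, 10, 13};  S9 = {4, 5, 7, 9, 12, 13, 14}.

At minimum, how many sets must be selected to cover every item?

2

Take {S5, S7}. Their union is {4, 5, 6, 7, 8, 9, 10, 11, 12, 13, 14, 15}, which is all 12 items.
No single set has all 12 items (the largest, S3, has 9), so 2 is optimal.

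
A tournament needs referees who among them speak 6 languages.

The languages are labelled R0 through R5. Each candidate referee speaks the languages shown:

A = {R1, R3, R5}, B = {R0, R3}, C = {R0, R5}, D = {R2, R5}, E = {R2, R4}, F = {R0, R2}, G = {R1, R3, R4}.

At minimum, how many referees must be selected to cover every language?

3

Take {A, B, E}. Their union is {R0, R1, R2, R3, R4, R5}, which is all 6 languages.
No 2 of the 7 referees cover everything (all 21 combinations miss at least one language), so 3 is optimal.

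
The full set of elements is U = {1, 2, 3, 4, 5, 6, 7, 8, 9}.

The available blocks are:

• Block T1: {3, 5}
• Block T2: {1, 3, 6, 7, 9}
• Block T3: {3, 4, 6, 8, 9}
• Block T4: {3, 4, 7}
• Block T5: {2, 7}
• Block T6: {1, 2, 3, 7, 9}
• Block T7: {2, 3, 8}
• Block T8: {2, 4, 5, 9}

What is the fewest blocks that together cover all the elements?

3

T1, T3, and T6 cover everything between them: the union {1, 2, 3, 4, 5, 6, 7, 8, 9} is all of U.
No 2 of the 8 blocks cover everything (all 28 combinations miss at least one element), so 3 is optimal.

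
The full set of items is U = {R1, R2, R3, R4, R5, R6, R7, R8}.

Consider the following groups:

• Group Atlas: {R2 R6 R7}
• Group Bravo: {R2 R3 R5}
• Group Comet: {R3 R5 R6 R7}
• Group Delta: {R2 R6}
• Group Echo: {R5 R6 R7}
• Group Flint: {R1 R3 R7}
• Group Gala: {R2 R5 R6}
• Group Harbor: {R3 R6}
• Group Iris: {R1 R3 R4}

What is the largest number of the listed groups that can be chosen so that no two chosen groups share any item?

Delta, Iris are pairwise disjoint (Delta={R2,R6}; Iris={R1,R3,R4}).
Every remaining group overlaps one of these, and no 3 of the listed groups are pairwise disjoint, so 2 is the maximum.

2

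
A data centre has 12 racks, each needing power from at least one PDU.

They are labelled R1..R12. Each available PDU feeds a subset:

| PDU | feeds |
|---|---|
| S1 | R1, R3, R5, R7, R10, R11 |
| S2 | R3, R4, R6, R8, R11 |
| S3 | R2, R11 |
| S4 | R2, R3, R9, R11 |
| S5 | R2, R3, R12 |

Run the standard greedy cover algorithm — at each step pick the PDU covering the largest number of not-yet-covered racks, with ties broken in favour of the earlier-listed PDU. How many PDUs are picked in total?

Greedy: pick S1 (covers 6 new) → pick S2 (covers 3 new) → pick S4 (covers 2 new) → pick S5 (covers 1 new). Total picks: 4.

4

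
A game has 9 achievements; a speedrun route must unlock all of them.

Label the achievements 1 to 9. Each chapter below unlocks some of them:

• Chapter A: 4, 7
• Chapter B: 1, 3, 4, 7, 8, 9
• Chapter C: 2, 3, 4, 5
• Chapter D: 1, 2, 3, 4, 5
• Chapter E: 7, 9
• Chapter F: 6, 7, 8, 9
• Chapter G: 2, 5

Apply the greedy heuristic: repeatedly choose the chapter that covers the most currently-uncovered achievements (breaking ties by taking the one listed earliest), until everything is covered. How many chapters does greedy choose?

3

Greedy: pick B (covers 6 new) → pick C (covers 2 new) → pick F (covers 1 new). Total picks: 3.
(The true minimum cover uses only 2 chapters, so greedy is not optimal here.)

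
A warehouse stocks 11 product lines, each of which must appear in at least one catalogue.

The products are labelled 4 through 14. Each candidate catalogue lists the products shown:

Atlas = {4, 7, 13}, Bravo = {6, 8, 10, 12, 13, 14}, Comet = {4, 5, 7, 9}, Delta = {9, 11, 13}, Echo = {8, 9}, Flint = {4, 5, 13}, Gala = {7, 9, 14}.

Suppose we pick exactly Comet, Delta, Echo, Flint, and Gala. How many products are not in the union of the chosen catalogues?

3

Union of Comet, Delta, Echo, Flint, Gala = {4, 5, 7, 8, 9, 11, 13, 14}.
Not covered: 6, 10, 12 — 3 products.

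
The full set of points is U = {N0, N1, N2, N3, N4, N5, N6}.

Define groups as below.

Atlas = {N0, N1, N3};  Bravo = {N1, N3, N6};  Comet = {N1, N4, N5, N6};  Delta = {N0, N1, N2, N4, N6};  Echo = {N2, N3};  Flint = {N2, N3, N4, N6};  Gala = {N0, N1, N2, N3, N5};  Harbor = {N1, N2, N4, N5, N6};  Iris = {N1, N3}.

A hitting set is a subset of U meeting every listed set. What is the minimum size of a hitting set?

H = {N3, N6} meets every group (each contains at least one member of H), and |H| = 2.
The groups Comet, Echo are pairwise disjoint, so any hitting set needs a separate point for each — at least 2. Hence 2 is optimal.

2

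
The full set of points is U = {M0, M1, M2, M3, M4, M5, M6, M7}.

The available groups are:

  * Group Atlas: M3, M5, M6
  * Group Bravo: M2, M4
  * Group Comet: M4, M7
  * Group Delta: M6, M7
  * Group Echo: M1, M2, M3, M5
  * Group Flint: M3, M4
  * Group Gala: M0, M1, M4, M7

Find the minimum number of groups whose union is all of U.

Take {Atlas, Bravo, Gala}. Their union is {M0, M1, M2, M3, M4, M5, M6, M7}, which is all 8 points.
Only Gala contains M0, so Gala is forced; the remaining 4 points need at least 2 more groups (each remaining group adds at most 3) — so at least 3 groups are needed, and 3 is optimal.

3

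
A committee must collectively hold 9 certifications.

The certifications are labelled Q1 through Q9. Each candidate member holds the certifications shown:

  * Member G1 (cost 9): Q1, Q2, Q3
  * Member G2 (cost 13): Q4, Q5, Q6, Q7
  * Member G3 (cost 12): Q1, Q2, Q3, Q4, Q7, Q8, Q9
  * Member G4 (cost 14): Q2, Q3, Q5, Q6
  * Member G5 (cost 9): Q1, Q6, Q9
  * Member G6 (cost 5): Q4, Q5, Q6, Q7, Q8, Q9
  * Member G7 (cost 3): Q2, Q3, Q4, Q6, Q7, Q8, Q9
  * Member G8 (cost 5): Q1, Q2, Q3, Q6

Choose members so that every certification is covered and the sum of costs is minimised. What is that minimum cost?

G6, G8 together cover every certification (G6 ∪ G8 = {Q1, Q2, Q3, Q4, Q5, Q6, Q7, Q8, Q9}); total cost 5 + 5 = 10.
The greedy pick G7, G6, G8 costs 13; no covering selection beats 10.

10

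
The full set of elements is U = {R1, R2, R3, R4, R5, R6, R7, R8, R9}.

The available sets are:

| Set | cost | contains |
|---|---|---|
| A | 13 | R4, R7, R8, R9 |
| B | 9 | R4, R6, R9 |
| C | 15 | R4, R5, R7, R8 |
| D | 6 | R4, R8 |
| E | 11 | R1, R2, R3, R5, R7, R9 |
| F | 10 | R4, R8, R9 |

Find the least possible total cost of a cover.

26

B, D, E together cover every element (B ∪ D ∪ E = {R1, R2, R3, R4, R5, R6, R7, R8, R9}); total cost 9 + 6 + 11 = 26.
No covering selection has total cost below 26.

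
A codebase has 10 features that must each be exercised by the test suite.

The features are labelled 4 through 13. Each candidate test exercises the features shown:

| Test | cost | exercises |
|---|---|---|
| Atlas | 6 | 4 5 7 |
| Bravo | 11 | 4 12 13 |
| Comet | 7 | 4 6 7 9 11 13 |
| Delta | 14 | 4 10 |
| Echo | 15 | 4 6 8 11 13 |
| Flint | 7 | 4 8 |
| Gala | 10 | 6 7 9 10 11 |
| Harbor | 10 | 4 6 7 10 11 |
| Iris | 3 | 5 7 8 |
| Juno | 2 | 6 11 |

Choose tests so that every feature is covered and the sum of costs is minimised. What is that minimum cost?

24

Bravo, Gala, Iris together cover every feature (Bravo ∪ Gala ∪ Iris = {4, 5, 6, 7, 8, 9, 10, 11, 12, 13}); total cost 11 + 10 + 3 = 24.
The greedy pick Iris, Juno, Comet, Gala, Bravo costs 33; no covering selection beats 24.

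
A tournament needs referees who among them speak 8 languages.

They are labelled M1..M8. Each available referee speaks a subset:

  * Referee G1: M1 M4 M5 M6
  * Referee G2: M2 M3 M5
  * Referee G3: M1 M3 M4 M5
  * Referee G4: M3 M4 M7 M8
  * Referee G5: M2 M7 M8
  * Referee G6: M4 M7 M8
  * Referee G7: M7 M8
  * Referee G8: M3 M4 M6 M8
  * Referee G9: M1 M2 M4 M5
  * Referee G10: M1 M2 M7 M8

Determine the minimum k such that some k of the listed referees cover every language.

3

Take {G1, G2, G4}. Their union is {M1, M2, M3, M4, M5, M6, M7, M8}, which is all 8 languages.
No 2 of the 10 referees cover everything (all 45 combinations miss at least one language), so 3 is optimal.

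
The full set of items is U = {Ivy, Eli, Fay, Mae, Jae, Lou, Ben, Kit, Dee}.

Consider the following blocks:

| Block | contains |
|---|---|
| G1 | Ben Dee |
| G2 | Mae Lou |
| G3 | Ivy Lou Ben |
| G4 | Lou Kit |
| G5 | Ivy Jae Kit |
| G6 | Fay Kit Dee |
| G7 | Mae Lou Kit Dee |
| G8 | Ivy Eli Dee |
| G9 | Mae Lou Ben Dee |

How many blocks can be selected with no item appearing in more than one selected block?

3

G1, G2, G5 are pairwise disjoint (G1={Ben,Dee}; G2={Mae,Lou}; G5={Ivy,Jae,Kit}).
Every remaining block overlaps one of these, and no 4 of the listed blocks are pairwise disjoint, so 3 is the maximum.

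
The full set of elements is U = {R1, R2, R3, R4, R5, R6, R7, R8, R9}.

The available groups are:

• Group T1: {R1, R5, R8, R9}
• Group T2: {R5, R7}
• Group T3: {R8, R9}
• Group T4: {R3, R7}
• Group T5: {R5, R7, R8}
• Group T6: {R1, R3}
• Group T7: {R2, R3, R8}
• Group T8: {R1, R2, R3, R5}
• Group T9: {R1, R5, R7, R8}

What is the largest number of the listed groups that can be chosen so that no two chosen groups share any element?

3

T2, T3, T6 are pairwise disjoint (T2={R5,R7}; T3={R8,R9}; T6={R1,R3}).
Every remaining group overlaps one of these, and no 4 of the listed groups are pairwise disjoint, so 3 is the maximum.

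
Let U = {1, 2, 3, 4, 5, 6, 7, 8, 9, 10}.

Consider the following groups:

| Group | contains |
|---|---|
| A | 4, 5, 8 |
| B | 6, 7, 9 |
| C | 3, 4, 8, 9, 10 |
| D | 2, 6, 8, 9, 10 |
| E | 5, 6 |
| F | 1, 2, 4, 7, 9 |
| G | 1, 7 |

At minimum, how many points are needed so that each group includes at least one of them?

3

The 3 points {5, 7, 10} hit every group.
The groups C, E, G are pairwise disjoint, so any hitting set needs a separate point for each — at least 3. Hence 3 is optimal.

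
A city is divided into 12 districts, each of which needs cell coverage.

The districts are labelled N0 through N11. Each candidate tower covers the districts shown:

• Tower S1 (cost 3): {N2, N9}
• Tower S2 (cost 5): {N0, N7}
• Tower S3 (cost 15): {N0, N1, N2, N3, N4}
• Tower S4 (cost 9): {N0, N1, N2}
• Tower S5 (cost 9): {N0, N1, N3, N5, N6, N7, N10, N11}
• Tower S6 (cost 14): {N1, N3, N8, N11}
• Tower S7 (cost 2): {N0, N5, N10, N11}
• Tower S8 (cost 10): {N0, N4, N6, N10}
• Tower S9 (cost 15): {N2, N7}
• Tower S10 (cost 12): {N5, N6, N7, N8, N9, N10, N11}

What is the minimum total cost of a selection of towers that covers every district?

S3, S10 together cover every district (S3 ∪ S10 = {N0, N1, N2, N3, N4, N5, N6, N7, N8, N9, N10, N11}); total cost 15 + 12 = 27.
The greedy pick S7, S1, S5, S8, S10 costs 36; no covering selection beats 27.

27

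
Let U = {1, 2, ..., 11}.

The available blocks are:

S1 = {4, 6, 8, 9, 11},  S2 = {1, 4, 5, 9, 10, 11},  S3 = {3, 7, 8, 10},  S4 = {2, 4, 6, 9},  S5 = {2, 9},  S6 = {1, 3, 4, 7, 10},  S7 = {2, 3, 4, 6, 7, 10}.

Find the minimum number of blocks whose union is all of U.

3

Take {S1, S2, S7}. Their union is {1, 2, 3, 4, 5, 6, 7, 8, 9, 10, 11}, which is all 11 points.
Only S2 contains 5, so S2 is forced; the remaining 5 points need at least 2 more blocks (each remaining block adds at most 4) — so at least 3 blocks are needed, and 3 is optimal.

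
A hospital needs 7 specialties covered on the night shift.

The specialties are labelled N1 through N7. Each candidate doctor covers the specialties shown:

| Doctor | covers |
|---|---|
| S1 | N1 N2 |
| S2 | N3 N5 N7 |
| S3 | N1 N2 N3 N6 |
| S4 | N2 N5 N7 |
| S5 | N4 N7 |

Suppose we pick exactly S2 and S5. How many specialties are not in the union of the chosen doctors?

3

Union of S2, S5 = {N3, N4, N5, N7}.
Not covered: N1, N2, N6 — 3 specialties.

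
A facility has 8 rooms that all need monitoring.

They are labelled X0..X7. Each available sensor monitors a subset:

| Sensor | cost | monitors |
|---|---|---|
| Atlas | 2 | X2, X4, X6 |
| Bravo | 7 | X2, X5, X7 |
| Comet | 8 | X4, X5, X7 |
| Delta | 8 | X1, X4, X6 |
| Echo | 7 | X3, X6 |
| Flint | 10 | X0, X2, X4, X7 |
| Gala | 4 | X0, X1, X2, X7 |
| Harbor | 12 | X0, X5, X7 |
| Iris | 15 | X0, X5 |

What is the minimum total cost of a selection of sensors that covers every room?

19

Comet, Echo, Gala together cover every room (Comet ∪ Echo ∪ Gala = {X0, X1, X2, X3, X4, X5, X6, X7}); total cost 8 + 7 + 4 = 19.
The greedy pick Atlas, Gala, Bravo, Echo costs 20; no covering selection beats 19.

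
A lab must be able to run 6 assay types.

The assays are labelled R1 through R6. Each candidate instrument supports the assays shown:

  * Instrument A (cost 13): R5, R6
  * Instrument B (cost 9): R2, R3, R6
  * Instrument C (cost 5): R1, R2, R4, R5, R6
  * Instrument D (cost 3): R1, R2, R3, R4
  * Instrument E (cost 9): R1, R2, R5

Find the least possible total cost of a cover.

8

C, D together cover every assay (C ∪ D = {R1, R2, R3, R4, R5, R6}); total cost 5 + 3 = 8.
No covering selection has total cost below 8.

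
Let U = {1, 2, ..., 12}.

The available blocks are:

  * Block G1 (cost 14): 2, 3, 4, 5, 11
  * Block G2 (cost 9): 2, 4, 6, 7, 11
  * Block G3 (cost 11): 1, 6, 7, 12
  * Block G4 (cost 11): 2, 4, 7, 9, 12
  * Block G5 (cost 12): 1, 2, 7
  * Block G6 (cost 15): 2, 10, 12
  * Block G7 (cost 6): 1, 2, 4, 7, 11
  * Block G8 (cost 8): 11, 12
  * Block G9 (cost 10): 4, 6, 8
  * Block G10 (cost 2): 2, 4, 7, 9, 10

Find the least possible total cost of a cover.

G1, G3, G9, G10 together cover every point (G1 ∪ G3 ∪ G9 ∪ G10 = {1, 2, 3, 4, 5, 6, 7, 8, 9, 10, 11, 12}); total cost 14 + 11 + 10 + 2 = 37.
The greedy pick G10, G7, G9, G1, G8 costs 40; no covering selection beats 37.

37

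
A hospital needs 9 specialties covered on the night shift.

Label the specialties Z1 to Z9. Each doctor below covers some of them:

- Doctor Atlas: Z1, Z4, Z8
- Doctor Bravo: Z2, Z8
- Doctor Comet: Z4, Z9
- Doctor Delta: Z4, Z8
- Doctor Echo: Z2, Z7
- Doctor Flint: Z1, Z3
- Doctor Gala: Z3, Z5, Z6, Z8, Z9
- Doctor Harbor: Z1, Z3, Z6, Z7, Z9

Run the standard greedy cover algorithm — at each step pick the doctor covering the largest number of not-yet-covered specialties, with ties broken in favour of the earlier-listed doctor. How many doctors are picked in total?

3

Greedy: pick Gala (covers 5 new) → pick Atlas (covers 2 new) → pick Echo (covers 2 new). Total picks: 3.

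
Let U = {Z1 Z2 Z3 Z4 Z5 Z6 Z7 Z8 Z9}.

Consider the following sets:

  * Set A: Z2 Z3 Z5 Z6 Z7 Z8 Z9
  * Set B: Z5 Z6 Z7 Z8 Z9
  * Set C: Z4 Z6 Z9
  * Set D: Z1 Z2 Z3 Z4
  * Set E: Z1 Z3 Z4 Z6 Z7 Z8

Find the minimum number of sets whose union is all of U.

2

Take {B, D}. Their union is {Z1, Z2, Z3, Z4, Z5, Z6, Z7, Z8, Z9}, which is all 9 elements.
No single set has all 9 elements (the largest, A, has 7), so 2 is optimal.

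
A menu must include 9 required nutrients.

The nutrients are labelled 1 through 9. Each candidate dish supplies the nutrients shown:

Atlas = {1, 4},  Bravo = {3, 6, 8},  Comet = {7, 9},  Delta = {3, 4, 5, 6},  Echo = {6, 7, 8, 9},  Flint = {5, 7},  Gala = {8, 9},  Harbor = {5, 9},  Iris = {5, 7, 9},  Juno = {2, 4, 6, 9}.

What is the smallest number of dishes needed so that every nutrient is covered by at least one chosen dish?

Take {Atlas, Bravo, Iris, Juno}. Their union is {1, 2, 3, 4, 5, 6, 7, 8, 9}, which is all 9 nutrients.
Only Juno contains 2, so Juno is forced; the remaining 5 nutrients need at least 3 more dishes (each remaining dish adds at most 2) — so at least 4 dishes are needed, and 4 is optimal.

4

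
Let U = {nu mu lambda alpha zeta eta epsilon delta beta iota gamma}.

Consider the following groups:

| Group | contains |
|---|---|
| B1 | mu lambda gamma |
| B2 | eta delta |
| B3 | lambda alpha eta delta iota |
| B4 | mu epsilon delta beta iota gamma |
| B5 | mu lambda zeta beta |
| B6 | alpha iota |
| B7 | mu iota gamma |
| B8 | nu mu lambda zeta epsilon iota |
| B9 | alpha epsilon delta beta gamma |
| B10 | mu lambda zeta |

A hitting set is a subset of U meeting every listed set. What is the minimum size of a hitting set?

3

H = {lambda, delta, iota} meets every group (each contains at least one member of H), and |H| = 3.
The groups B2, B6, B10 are pairwise disjoint, so any hitting set needs a separate item for each — at least 3. Hence 3 is optimal.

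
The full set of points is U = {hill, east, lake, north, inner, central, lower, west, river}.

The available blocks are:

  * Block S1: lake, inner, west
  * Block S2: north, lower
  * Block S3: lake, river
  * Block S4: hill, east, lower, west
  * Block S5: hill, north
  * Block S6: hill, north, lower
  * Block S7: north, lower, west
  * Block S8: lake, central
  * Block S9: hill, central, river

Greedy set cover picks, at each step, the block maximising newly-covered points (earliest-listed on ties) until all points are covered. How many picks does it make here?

Greedy: pick S4 (covers 4 new) → pick S1 (covers 2 new) → pick S9 (covers 2 new) → pick S2 (covers 1 new). Total picks: 4.

4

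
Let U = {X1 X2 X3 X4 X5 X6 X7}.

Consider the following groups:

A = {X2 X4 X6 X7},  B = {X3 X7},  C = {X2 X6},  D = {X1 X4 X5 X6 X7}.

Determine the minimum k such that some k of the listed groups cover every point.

3

A and B and D together: A ∪ B ∪ D = {X1, X2, X3, X4, X5, X6, X7} — every point is covered.
Only D contains X1, so D is forced; the remaining 2 points need at least 2 more groups (each remaining group adds at most 1) — so at least 3 groups are needed, and 3 is optimal.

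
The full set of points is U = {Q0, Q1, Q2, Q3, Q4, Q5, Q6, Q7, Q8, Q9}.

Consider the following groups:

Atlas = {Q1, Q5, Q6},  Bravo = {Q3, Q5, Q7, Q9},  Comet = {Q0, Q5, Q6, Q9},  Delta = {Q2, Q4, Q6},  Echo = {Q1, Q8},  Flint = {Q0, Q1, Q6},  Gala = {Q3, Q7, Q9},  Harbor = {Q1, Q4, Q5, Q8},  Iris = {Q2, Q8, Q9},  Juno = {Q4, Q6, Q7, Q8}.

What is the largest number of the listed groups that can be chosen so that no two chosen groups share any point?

Delta, Echo, Gala are pairwise disjoint (Delta={Q2,Q4,Q6}; Echo={Q1,Q8}; Gala={Q3,Q7,Q9}).
Every remaining group overlaps one of these, and no 4 of the listed groups are pairwise disjoint, so 3 is the maximum.

3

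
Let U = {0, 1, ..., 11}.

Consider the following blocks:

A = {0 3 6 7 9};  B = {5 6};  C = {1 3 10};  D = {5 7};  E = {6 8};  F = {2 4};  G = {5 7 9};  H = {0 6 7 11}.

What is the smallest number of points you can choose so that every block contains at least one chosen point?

4

T = {1, 4, 5, 6} meets every block (each contains at least one member of T), and |T| = 4.
The blocks C, D, E, F are pairwise disjoint, so any hitting set needs a separate point for each — at least 4. Hence 4 is optimal.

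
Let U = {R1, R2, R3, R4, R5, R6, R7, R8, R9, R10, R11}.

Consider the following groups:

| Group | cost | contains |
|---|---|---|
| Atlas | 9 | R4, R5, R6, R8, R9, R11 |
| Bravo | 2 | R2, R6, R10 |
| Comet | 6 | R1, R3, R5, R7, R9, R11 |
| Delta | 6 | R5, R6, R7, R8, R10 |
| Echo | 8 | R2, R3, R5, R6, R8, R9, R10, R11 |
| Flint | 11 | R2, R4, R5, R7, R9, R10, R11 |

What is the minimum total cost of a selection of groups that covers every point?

Atlas, Bravo, Comet together cover every point (Atlas ∪ Bravo ∪ Comet = {R1, R2, R3, R4, R5, R6, R7, R8, R9, R10, R11}); total cost 9 + 2 + 6 = 17.
No covering selection has total cost below 17.

17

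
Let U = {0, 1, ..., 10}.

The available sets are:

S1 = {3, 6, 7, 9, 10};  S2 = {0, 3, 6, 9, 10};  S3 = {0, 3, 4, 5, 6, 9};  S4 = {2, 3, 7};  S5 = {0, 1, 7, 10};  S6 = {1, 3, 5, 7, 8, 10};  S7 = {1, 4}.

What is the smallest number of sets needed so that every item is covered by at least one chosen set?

S3 and S4 and S6 together: S3 ∪ S4 ∪ S6 = {0, 1, 2, 3, 4, 5, 6, 7, 8, 9, 10} — every item is covered.
Only S4 contains 2, so S4 is forced; the remaining 8 items need at least 2 more sets (each remaining set adds at most 5) — so at least 3 sets are needed, and 3 is optimal.

3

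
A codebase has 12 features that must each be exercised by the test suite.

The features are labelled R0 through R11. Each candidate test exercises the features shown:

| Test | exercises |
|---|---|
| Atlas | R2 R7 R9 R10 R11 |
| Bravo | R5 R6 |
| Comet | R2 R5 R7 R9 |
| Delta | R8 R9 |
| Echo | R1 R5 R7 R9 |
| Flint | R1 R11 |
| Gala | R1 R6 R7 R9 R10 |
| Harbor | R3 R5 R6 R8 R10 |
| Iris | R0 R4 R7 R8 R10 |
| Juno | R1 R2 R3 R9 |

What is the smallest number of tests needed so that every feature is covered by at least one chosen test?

Comet and Flint and Harbor and Iris together: Comet ∪ Flint ∪ Harbor ∪ Iris = {R0, R1, R2, R3, R4, R5, R6, R7, R8, R9, R10, R11} — every feature is covered.
No 3 of the 10 tests cover everything (all 120 combinations miss at least one feature), so 4 is optimal.

4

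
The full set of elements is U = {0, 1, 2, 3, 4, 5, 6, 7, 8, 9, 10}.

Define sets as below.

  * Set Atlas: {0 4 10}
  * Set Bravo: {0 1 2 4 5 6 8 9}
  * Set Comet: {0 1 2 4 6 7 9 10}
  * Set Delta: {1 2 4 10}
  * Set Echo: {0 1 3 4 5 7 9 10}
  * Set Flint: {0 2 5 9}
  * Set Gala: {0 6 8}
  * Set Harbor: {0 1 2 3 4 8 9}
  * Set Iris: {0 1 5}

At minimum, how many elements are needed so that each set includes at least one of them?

Take H = {0, 2}. Each listed set contains at least one of these, so H is a hitting set of size 2.
The sets Delta, Gala are pairwise disjoint, so any hitting set needs a separate element for each — at least 2. Hence 2 is optimal.

2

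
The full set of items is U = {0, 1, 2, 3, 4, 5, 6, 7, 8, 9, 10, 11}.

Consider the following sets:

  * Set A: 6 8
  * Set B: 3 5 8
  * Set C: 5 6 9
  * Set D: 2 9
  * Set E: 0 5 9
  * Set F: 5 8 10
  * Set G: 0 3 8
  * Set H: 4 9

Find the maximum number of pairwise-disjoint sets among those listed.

F, H are pairwise disjoint (F={5,8,10}; H={4,9}).
Every remaining set overlaps one of these, and no 3 of the listed sets are pairwise disjoint, so 2 is the maximum.

2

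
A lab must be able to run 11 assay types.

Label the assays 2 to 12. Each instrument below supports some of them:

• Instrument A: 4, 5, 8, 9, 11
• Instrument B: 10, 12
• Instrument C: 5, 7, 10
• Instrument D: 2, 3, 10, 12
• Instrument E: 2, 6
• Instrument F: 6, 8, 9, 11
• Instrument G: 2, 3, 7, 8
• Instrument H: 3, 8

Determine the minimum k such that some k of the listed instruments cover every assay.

A and D and E and G together: A ∪ D ∪ E ∪ G = {2, 3, 4, 5, 6, 7, 8, 9, 10, 11, 12} — every assay is covered.
No 3 of the 8 instruments cover everything (all 56 combinations miss at least one assay), so 4 is optimal.

4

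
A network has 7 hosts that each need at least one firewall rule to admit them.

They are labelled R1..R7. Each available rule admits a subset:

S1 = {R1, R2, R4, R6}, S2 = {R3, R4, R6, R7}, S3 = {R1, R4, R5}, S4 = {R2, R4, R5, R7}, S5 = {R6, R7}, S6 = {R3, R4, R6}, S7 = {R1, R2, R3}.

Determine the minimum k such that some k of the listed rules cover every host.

3

S2 and S3 and S7 together: S2 ∪ S3 ∪ S7 = {R1, R2, R3, R4, R5, R6, R7} — every host is covered.
No 2 of the 7 rules cover everything (all 21 combinations miss at least one host), so 3 is optimal.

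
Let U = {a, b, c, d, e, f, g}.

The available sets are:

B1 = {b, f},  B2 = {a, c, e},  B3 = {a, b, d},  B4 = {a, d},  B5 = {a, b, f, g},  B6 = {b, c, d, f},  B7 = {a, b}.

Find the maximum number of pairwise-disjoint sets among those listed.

2

B1, B2 are pairwise disjoint (B1={b,f}; B2={a,c,e}).
Every remaining set overlaps one of these, and no 3 of the listed sets are pairwise disjoint, so 2 is the maximum.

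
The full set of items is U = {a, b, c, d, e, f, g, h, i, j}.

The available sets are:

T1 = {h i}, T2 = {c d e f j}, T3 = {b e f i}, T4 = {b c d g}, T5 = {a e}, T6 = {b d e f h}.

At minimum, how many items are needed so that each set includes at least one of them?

3

T = {c, e, i} meets every set (each contains at least one member of T), and |T| = 3.
The sets T1, T4, T5 are pairwise disjoint, so any hitting set needs a separate item for each — at least 3. Hence 3 is optimal.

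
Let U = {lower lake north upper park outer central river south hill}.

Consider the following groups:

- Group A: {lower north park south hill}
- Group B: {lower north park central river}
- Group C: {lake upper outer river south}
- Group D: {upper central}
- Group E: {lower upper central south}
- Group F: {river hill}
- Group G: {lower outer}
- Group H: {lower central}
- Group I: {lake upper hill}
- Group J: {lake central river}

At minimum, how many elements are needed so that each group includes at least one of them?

Take T = {lower, upper, river}. Each listed group contains at least one of these, so T is a hitting set of size 3.
The groups D, F, G are pairwise disjoint, so any hitting set needs a separate element for each — at least 3. Hence 3 is optimal.

3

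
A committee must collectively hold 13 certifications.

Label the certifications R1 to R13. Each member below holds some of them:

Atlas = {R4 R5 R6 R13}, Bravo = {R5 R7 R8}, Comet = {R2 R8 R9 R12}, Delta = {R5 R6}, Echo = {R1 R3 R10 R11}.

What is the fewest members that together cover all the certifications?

4

Atlas and Bravo and Comet and Echo together: Atlas ∪ Bravo ∪ Comet ∪ Echo = {R1, R2, R3, R4, R5, R6, R7, R8, R9, R10, R11, R12, R13} — every certification is covered.
Each member has at most 4 certifications, and 3·4 = 12 < 13 — so at least 4 members are needed, and 4 is optimal.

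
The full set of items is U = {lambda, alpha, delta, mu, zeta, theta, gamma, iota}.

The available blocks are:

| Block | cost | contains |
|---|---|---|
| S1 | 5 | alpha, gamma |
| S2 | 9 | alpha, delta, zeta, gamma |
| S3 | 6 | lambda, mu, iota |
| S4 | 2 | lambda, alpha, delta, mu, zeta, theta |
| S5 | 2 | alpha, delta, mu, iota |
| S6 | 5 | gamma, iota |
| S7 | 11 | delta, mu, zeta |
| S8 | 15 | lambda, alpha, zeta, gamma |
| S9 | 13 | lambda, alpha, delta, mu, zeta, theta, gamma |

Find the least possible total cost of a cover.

7

S4, S6 together cover every item (S4 ∪ S6 = {lambda, alpha, delta, mu, zeta, theta, gamma, iota}); total cost 2 + 5 = 7.
The greedy pick S4, S5, S1 costs 9; no covering selection beats 7.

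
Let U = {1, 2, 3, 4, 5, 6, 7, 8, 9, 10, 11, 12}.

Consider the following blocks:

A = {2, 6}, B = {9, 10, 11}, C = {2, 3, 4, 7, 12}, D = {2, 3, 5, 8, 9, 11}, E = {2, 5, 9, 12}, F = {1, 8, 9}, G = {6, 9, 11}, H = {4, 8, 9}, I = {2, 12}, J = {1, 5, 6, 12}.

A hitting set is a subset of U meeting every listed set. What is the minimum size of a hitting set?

Take T = {1, 2, 9}. Each listed block contains at least one of these, so T is a hitting set of size 3.
No choice of 2 items meets every block, so 3 is the minimum.

3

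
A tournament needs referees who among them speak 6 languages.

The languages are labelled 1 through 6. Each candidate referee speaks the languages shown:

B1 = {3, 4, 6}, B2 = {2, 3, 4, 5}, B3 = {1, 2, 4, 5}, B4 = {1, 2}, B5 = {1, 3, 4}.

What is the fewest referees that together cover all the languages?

Take {B1, B3}. Their union is {1, 2, 3, 4, 5, 6}, which is all 6 languages.
No single referee has all 6 languages (the largest, B2, has 4), so 2 is optimal.

2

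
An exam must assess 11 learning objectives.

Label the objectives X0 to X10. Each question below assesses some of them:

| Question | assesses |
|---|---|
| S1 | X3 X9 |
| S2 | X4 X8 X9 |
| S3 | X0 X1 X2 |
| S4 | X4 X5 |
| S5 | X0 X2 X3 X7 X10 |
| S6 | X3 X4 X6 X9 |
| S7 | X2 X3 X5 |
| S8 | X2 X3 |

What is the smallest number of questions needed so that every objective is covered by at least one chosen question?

5

Take {S2, S3, S5, S6, S7}. Their union is {X0, X1, X2, X3, X4, X5, X6, X7, X8, X9, X10}, which is all 11 objectives.
No 4 of the 8 questions cover everything (all 70 combinations miss at least one objective), so 5 is optimal.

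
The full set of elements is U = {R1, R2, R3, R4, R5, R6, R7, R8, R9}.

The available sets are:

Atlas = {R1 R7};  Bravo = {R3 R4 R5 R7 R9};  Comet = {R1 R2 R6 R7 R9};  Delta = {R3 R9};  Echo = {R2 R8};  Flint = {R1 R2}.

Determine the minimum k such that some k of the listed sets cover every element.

Take {Bravo, Comet, Echo}. Their union is {R1, R2, R3, R4, R5, R6, R7, R8, R9}, which is all 9 elements.
Only Bravo contains R4, so Bravo is forced; the remaining 4 elements need at least 2 more sets (each remaining set adds at most 3) — so at least 3 sets are needed, and 3 is optimal.

3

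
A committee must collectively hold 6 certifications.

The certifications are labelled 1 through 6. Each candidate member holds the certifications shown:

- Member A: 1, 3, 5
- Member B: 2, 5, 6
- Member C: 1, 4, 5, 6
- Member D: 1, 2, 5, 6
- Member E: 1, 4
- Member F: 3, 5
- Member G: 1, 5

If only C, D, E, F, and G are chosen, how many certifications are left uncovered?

Union of C, D, E, F, G = {1, 2, 3, 4, 5, 6} — that's every certification, so 0 are uncovered.

0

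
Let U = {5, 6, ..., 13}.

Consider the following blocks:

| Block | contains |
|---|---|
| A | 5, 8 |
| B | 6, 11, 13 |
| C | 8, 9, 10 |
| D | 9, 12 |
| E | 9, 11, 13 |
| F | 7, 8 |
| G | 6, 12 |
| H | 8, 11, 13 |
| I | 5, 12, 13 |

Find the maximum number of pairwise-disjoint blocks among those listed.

A, B, D are pairwise disjoint (A={5,8}; B={6,11,13}; D={9,12}).
Every remaining block overlaps one of these, and no 4 of the listed blocks are pairwise disjoint, so 3 is the maximum.

3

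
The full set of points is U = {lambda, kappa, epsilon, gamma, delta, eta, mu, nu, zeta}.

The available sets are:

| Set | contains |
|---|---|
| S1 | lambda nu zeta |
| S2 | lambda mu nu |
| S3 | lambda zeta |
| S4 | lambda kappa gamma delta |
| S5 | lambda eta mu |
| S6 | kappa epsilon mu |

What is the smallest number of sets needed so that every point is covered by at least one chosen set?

S1, S4, S5, and S6 cover everything between them: the union {lambda, kappa, epsilon, gamma, delta, eta, mu, nu, zeta} is all of U.
Only S4 contains gamma, so S4 is forced; the remaining 5 points need at least 3 more sets (each remaining set adds at most 2) — so at least 4 sets are needed, and 4 is optimal.

4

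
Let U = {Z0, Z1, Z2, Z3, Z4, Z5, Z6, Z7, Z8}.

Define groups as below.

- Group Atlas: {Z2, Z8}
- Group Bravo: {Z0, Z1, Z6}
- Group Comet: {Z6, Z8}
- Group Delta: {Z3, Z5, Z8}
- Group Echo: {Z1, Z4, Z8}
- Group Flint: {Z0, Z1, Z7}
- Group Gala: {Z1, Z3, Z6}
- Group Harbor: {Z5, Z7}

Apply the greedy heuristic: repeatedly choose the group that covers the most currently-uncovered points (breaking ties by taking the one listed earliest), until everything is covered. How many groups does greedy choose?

5

Greedy: pick Bravo (covers 3 new) → pick Delta (covers 3 new) → pick Atlas (covers 1 new) → pick Echo (covers 1 new) → pick Flint (covers 1 new). Total picks: 5.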